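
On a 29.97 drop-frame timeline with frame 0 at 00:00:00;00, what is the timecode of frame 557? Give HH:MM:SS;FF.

Each 10-minute DF block holds 10 × 60 × 30 − 9 × 2 = 17982 frames. 557 ÷ 17982 → 0 full blocks, remainder 557.
Within the partial block the first minute is 1800 frames and each further minute 1798, so 0 further minute boundaries passed. Total skipped labels = 18 × 0 + 2 × 0 = 0.
Non-drop label index = 557 + 0 = 557; at 30 labels/s that is 00:00:18:17, i.e. DF 00:00:18;17.

00:00:18;17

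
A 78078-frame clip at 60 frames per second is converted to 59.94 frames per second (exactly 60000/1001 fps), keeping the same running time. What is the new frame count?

78000 frames

Target frames = source frames × (target rate / source rate) = 78078 × (60000/1001)/(60) = 78078 × 1000/1001 = 78000.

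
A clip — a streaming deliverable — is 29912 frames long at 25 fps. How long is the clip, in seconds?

Running time = 29912 / (25) = 1196.48 s.

1196.48 seconds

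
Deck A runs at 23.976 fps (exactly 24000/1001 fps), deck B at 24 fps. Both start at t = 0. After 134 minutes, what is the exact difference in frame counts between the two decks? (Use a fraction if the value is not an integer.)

192960/1001 frames

134 min = 8040 s.
A emits 24000/1001 × 8040 = 192960000/1001 frames; B emits 24 × 8040 = 192960.
Difference = 192960/1001 frames (≈ 192.7672); B is ahead of A.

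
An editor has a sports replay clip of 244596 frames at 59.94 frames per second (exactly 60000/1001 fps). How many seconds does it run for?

4080.6766 seconds

Running time = 244596 / (60000/1001) = 4080.6766 s.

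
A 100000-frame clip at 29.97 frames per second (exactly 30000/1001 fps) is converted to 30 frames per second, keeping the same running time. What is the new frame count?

Target frames = source frames × (target rate / source rate) = 100000 × (30)/(30000/1001) = 100000 × 1001/1000 = 100100.

100100 frames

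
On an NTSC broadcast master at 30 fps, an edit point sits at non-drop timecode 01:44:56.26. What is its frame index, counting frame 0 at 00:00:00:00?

frame 188906

Total seconds to the label: (1 × 3600 + 44 × 60 + 56) = 6296.
Frame index = 6296 × 30 + 26 = 188906.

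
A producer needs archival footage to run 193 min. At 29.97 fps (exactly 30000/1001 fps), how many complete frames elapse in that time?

347052 frames

193 min = 11580 s.
Frames = 11580 × 30000/1001 = 347400000/1001 ≈ 347052.9471.
Complete frames: 347052.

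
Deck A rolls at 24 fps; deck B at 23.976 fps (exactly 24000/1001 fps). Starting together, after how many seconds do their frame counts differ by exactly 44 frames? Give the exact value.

The gap grows by |24000/1001 − 24| = 24/1001 frames per second.
Time for a 44-frame gap: 44 ÷ (24/1001) = 11011/6 s.

11011/6 seconds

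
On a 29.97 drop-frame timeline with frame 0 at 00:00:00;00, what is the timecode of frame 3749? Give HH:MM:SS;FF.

00:02:05;03

Each 10-minute DF block holds 10 × 60 × 30 − 9 × 2 = 17982 frames. 3749 ÷ 17982 → 0 full blocks, remainder 3749.
Within the partial block the first minute is 1800 frames and each further minute 1798, so 2 further minute boundaries passed. Total skipped labels = 18 × 0 + 2 × 2 = 4.
Non-drop label index = 3749 + 4 = 3753; at 30 labels/s that is 00:02:05:03, i.e. DF 00:02:05;03.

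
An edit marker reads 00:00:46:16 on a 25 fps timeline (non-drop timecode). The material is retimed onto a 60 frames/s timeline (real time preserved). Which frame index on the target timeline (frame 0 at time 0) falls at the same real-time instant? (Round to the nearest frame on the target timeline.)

Source frame index: (0×3600 + 0×60 + 46) × 25 + 16 = 1166.
Real time: 1166 / (25) = 1166/25 s.
Target frame: (1166/25) × (60) = 13992/5 ≈ 2798.400 → 2798.

frame 2798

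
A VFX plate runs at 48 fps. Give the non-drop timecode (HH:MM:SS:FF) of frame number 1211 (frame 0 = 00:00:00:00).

00:00:25:11

1211 ÷ 48 = 25 full seconds, remainder 11 frames.
25 s = 0 h 0 min 25 s.
Timecode: 00:00:25:11.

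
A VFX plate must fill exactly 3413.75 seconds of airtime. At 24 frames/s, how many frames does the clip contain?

Frames = 3413.75 × 24 = 81930.

81930 frames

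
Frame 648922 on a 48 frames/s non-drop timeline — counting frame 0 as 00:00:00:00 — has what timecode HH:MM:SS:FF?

648922 ÷ 48 = 13519 full seconds, remainder 10 frames.
13519 s = 3 h 45 min 19 s.
Timecode: 03:45:19:10.

03:45:19:10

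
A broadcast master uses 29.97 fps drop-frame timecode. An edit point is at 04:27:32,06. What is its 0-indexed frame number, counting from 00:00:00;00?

Complete 10-minute blocks: 26, each 17982 frames → 467532.
Remaining 7 whole minutes in the current block: 1800 + 6 × 1798 = 12588 frames.
Within the current minute: 32 × 30 + 6 − 2 = 964 (labels ;00/;01 skipped at this minute). Total = 467532 + 12588 + 964 = 481084.

481084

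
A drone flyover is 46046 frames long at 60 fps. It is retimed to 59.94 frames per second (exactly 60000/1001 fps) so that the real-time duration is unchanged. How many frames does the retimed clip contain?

46000 frames

Target frames = source frames × (target rate / source rate) = 46046 × (60000/1001)/(60) = 46046 × 1000/1001 = 46000.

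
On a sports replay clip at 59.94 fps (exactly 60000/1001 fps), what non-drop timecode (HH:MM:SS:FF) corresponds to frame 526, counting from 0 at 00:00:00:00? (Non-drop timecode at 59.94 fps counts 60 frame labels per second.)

00:00:08:46

526 ÷ 60 = 8 full seconds, remainder 46 frames.
8 s = 0 h 0 min 8 s.
Timecode: 00:00:08:46.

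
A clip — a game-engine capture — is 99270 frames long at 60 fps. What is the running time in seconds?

1654.5 seconds

Running time = 99270 / (60) = 1654.5 s.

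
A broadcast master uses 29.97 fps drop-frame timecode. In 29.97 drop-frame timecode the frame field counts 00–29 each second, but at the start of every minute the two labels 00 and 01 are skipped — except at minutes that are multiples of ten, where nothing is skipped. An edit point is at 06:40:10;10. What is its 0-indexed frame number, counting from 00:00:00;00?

719590

Complete 10-minute blocks: 40, each 17982 frames → 719280.
Remaining 0 whole minutes in the current block: 0 frames.
Within the current minute: 10 × 30 + 10 = 310. Total = 719280 + 0 + 310 = 719590.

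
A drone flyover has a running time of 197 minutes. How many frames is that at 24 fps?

197 min = 11820 s.
Frames = 11820 × 24 = 283680.

283680 frames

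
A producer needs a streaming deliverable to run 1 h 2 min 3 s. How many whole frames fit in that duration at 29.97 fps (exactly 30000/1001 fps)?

111578 frames

1 h 2 min 3 s = 3723 s.
Frames = 3723 × 30000/1001 = 111690000/1001 ≈ 111578.4216.
Complete frames: 111578.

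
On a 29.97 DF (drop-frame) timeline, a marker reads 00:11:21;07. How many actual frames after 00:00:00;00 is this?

As if non-drop at 30 labels/s: (0 × 3600 + 11 × 60 + 21) × 30 + 7 = 20437.
Minute boundaries passed: 11; those not divisible by 10: 11 − 1 = 10; dropped labels = 2 × 10 = 20.
Actual frame index = 20437 − 20 = 20417.

20417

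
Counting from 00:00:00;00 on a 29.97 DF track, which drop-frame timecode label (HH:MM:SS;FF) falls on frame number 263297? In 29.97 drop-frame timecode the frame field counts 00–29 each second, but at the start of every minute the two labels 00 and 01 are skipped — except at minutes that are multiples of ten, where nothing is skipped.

Ten DF minutes hold 17982 frames, so frame 263297 lies in block 14 (frames 251748–269729) with 11549 frames into that block.
The block's first minute is 1800 frames and the rest 1798 each; 11549 frames reaches minute 6, so 14 × 18 + 6 × 2 = 264 labels have been skipped so far.
Adding those back, label number 263297 + 264 = 263561 at 30 labels/s is 8785 s + 11 f = 2 h 26 min 25 s frame 11, i.e. 02:26:25;11.

02:26:25;11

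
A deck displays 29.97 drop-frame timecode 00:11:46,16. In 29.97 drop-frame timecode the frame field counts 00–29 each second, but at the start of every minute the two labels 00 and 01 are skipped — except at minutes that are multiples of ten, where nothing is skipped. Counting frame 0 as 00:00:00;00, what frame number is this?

As if non-drop at 30 labels/s: (0 × 3600 + 11 × 60 + 46) × 30 + 16 = 21196.
Minute boundaries passed: 11; those not divisible by 10: 11 − 1 = 10; dropped labels = 2 × 10 = 20.
Actual frame index = 21196 − 20 = 21176.

21176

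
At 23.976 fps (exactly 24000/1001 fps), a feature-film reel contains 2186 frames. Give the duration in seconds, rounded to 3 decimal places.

Running time = 2186 × 1001/24000 = 1094093/12000 s ≈ 91.174 s.

91.174 seconds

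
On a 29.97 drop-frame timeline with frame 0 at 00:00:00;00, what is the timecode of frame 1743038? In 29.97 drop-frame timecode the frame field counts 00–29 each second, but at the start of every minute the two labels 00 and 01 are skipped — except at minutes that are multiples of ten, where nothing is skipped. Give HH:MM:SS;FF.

Each 10-minute DF block holds 10 × 60 × 30 − 9 × 2 = 17982 frames. 1743038 ÷ 17982 → 96 full blocks, remainder 16766.
Within the partial block the first minute is 1800 frames and each further minute 1798, so 9 further minute boundaries passed. Total skipped labels = 18 × 96 + 2 × 9 = 1746.
Non-drop label index = 1743038 + 1746 = 1744784; at 30 labels/s that is 16:09:19:14, i.e. DF 16:09:19;14.

16:09:19;14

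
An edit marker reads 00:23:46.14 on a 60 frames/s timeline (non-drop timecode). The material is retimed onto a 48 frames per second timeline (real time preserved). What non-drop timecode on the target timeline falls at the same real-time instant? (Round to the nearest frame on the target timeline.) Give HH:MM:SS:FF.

Source frame index: (0×3600 + 23×60 + 46) × 60 + 14 = 85574.
Real time: 85574 / (60) = 42787/30 s.
Target frame: (42787/30) × (48) = 342296/5 ≈ 68459.200 → 68459.
At 48 labels/s: frame 68459 → 00:23:46:11.

00:23:46:11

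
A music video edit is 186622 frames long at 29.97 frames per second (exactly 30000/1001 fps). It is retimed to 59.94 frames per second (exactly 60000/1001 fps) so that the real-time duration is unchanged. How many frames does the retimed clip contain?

Target frames = source frames × (target rate / source rate) = 186622 × (60000/1001)/(30000/1001) = 186622 × 2 = 373244.

373244 frames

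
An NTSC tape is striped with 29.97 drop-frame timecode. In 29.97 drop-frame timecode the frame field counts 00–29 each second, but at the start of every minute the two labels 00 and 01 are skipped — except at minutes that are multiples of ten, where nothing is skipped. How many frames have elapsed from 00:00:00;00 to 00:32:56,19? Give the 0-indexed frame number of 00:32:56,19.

As if non-drop at 30 labels/s: (0 × 3600 + 32 × 60 + 56) × 30 + 19 = 59299.
Minute boundaries passed: 32; those not divisible by 10: 32 − 3 = 29; dropped labels = 2 × 29 = 58.
Actual frame index = 59299 − 58 = 59241.

59241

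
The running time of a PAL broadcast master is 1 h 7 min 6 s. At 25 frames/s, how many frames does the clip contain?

100650 frames

1 h 7 min 6 s = 4026 s.
Frames = 4026 × 25 = 100650.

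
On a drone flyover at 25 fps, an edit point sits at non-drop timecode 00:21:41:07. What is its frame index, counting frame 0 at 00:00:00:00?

32532

Total seconds to the label: (0 × 3600 + 21 × 60 + 41) = 1301.
Frame index = 1301 × 25 + 7 = 32532.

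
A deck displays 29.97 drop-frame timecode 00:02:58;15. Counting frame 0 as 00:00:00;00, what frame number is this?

Complete 10-minute blocks: 0, each 17982 frames → 0.
Remaining 2 whole minutes in the current block: 1800 + 1 × 1798 = 3598 frames.
Within the current minute: 58 × 30 + 15 − 2 = 1753 (labels ;00/;01 skipped at this minute). Total = 0 + 3598 + 1753 = 5351.

5351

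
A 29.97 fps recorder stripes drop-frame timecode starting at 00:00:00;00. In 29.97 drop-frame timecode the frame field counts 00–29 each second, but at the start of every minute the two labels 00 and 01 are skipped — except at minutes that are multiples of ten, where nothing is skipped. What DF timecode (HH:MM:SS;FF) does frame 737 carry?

00:00:24;17

Ten DF minutes hold 17982 frames, so frame 737 lies in block 0 (frames 0–17981) with 737 frames into that block.
The block's first minute is 1800 frames and the rest 1798 each; 737 frames reaches minute 0, so 0 × 18 + 0 × 2 = 0 labels have been skipped so far.
Adding those back, label number 737 + 0 = 737 at 30 labels/s is 24 s + 17 f = 0 h 0 min 24 s frame 17, i.e. 00:00:24;17.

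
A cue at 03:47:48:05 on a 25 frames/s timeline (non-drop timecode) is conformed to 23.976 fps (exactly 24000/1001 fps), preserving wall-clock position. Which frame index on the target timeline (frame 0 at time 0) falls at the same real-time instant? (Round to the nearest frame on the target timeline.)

Source frame index: (3×3600 + 47×60 + 48) × 25 + 5 = 341705.
Real time: 341705 / (25) = 68341/5 s.
Target frame: (68341/5) × (24000/1001) = 3604800/11 ≈ 327709.091 → 327709.

frame 327709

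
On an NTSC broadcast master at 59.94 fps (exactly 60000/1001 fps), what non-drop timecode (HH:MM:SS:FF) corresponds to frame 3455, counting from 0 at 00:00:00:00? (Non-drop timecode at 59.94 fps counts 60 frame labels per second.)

00:00:57:35

3455 ÷ 60 = 57 full seconds, remainder 35 frames.
57 s = 0 h 0 min 57 s.
Timecode: 00:00:57:35.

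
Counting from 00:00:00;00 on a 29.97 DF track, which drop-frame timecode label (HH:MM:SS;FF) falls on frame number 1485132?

Ten DF minutes hold 17982 frames, so frame 1485132 lies in block 82 (frames 1474524–1492505) with 10608 frames into that block.
The block's first minute is 1800 frames and the rest 1798 each; 10608 frames reaches minute 5, so 82 × 18 + 5 × 2 = 1486 labels have been skipped so far.
Adding those back, label number 1485132 + 1486 = 1486618 at 30 labels/s is 49553 s + 28 f = 13 h 45 min 53 s frame 28, i.e. 13:45:53;28.

13:45:53;28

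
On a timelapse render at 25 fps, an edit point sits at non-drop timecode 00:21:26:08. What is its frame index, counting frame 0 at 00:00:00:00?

frame 32158

Total seconds to the label: (0 × 3600 + 21 × 60 + 26) = 1286.
Frame index = 1286 × 25 + 8 = 32158.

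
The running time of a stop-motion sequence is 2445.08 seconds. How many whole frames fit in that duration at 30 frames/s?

Frames = 2445.08 × 30 = 366762/5 ≈ 73352.4000.
Complete frames: 73352.

73352 frames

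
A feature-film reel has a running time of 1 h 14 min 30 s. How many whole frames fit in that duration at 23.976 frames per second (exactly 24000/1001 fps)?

107172 frames

1 h 14 min 30 s = 4470 s.
Frames = 4470 × 24000/1001 = 107280000/1001 ≈ 107172.8272.
Complete frames: 107172.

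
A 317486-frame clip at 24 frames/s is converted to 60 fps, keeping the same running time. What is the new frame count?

Frames at target rate = 317486 × (60) / (24) = 793715.

793715 frames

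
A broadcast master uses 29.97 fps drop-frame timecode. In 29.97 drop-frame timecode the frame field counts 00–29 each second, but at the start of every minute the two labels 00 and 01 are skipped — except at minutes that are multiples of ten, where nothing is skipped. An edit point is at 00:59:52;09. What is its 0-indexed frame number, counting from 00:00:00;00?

107661

Complete 10-minute blocks: 5, each 17982 frames → 89910.
Remaining 9 whole minutes in the current block: 1800 + 8 × 1798 = 16184 frames.
Within the current minute: 52 × 30 + 9 − 2 = 1567 (labels ;00/;01 skipped at this minute). Total = 89910 + 16184 + 1567 = 107661.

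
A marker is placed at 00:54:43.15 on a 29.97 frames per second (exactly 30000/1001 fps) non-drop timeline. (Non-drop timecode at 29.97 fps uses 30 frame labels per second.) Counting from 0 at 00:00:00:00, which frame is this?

Total seconds to the label: (0 × 3600 + 54 × 60 + 43) = 3283.
Frame index = 3283 × 30 + 15 = 98505.

98505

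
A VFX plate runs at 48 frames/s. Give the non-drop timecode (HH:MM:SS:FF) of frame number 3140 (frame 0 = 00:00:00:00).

3140 ÷ 48 = 65 full seconds, remainder 20 frames.
65 s = 0 h 1 min 5 s.
Timecode: 00:01:05:20.

00:01:05:20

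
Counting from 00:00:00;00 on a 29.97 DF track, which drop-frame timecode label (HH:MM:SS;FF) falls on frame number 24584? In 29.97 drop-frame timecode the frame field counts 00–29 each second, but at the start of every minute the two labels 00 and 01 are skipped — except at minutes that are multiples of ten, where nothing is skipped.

00:13:40;08

Ten DF minutes hold 17982 frames, so frame 24584 lies in block 1 (frames 17982–35963) with 6602 frames into that block.
The block's first minute is 1800 frames and the rest 1798 each; 6602 frames reaches minute 3, so 1 × 18 + 3 × 2 = 24 labels have been skipped so far.
Adding those back, label number 24584 + 24 = 24608 at 30 labels/s is 820 s + 8 f = 0 h 13 min 40 s frame 8, i.e. 00:13:40;08.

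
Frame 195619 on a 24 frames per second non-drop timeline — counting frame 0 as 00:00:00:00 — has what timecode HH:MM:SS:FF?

195619 ÷ 24 = 8150 full seconds, remainder 19 frames.
8150 s = 2 h 15 min 50 s.
Timecode: 02:15:50:19.

02:15:50:19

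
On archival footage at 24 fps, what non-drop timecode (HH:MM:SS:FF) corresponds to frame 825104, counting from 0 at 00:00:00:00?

09:32:59:08

825104 ÷ 24 = 34379 full seconds, remainder 8 frames.
34379 s = 9 h 32 min 59 s.
Timecode: 09:32:59:08.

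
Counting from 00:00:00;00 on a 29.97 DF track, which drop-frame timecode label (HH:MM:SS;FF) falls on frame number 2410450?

22:20:28;22

Each 10-minute DF block holds 10 × 60 × 30 − 9 × 2 = 17982 frames. 2410450 ÷ 17982 → 134 full blocks, remainder 862.
Within the partial block the first minute is 1800 frames and each further minute 1798, so 0 further minute boundaries passed. Total skipped labels = 18 × 134 + 2 × 0 = 2412.
Non-drop label index = 2410450 + 2412 = 2412862; at 30 labels/s that is 22:20:28:22, i.e. DF 22:20:28;22.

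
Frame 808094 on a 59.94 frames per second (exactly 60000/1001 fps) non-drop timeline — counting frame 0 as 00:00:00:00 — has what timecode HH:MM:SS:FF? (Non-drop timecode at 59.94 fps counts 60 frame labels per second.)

03:44:28:14

808094 ÷ 60 = 13468 full seconds, remainder 14 frames.
13468 s = 3 h 44 min 28 s.
Timecode: 03:44:28:14.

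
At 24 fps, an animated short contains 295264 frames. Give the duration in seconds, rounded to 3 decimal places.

12302.667 seconds

Running time = 295264 × 1/24 = 36908/3 s ≈ 12302.667 s.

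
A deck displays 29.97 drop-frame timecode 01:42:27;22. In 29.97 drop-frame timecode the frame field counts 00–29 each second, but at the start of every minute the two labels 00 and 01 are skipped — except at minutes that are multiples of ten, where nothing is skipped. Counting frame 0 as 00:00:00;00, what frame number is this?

184248

As if non-drop at 30 labels/s: (1 × 3600 + 42 × 60 + 27) × 30 + 22 = 184432.
Minute boundaries passed: 102; those not divisible by 10: 102 − 10 = 92; dropped labels = 2 × 92 = 184.
Actual frame index = 184432 − 184 = 184248.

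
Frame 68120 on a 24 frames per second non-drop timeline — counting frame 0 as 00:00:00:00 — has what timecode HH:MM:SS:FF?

68120 ÷ 24 = 2838 full seconds, remainder 8 frames.
2838 s = 0 h 47 min 18 s.
Timecode: 00:47:18:08.

00:47:18:08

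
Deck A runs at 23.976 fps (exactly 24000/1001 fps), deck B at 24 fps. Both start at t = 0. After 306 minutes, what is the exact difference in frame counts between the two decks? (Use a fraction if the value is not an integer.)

306 min = 18360 s.
A emits 24000/1001 × 18360 = 440640000/1001 frames; B emits 24 × 18360 = 440640.
Difference = 440640/1001 frames (≈ 440.1998); B is ahead of A.

440640/1001 frames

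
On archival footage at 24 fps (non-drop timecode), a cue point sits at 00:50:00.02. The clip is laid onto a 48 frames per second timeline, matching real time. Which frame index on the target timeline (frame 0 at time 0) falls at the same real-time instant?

frame 144004

Source frame index: (0×3600 + 50×60 + 0) × 24 + 2 = 72002.
Real time: 72002 / (24) = 36001/12 s.
Target frame: (36001/12) × (48) = 144004.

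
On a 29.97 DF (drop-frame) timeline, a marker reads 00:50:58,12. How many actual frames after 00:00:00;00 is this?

91662

Complete 10-minute blocks: 5, each 17982 frames → 89910.
Remaining 0 whole minutes in the current block: 0 frames.
Within the current minute: 58 × 30 + 12 = 1752. Total = 89910 + 0 + 1752 = 91662.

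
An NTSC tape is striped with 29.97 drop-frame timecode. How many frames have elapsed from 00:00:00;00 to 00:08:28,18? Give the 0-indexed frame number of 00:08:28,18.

15242

As if non-drop at 30 labels/s: (0 × 3600 + 8 × 60 + 28) × 30 + 18 = 15258.
Minute boundaries passed: 8; those not divisible by 10: 8 − 0 = 8; dropped labels = 2 × 8 = 16.
Actual frame index = 15258 − 16 = 15242.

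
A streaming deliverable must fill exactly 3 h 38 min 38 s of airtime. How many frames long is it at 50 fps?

655900 frames

3 h 38 min 38 s = 13118 s.
Frames = 13118 × 50 = 655900.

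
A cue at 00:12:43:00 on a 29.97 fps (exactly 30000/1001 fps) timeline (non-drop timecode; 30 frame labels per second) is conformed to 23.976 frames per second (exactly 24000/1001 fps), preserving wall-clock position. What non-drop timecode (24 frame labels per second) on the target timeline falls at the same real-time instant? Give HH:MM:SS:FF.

00:12:43:00

Source frame index: (0×3600 + 12×60 + 43) × 30 + 0 = 22890.
Real time: 22890 / (30000/1001) = 763763/1000 s.
Target frame: (763763/1000) × (24000/1001) = 18312.
At 24 labels/s: frame 18312 → 00:12:43:00.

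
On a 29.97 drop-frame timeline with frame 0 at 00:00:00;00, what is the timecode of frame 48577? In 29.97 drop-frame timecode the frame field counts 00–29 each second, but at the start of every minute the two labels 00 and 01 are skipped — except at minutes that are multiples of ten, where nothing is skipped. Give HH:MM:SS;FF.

00:27:00;27

Each 10-minute DF block holds 10 × 60 × 30 − 9 × 2 = 17982 frames. 48577 ÷ 17982 → 2 full blocks, remainder 12613.
Within the partial block the first minute is 1800 frames and each further minute 1798, so 7 further minute boundaries passed. Total skipped labels = 18 × 2 + 2 × 7 = 50.
Non-drop label index = 48577 + 50 = 48627; at 30 labels/s that is 00:27:00:27, i.e. DF 00:27:00;27.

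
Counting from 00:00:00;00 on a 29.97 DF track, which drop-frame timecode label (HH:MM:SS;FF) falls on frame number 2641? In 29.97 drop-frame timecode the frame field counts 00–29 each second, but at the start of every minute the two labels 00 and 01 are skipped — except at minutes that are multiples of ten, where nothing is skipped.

00:01:28;03

Each 10-minute DF block holds 10 × 60 × 30 − 9 × 2 = 17982 frames. 2641 ÷ 17982 → 0 full blocks, remainder 2641.
Within the partial block the first minute is 1800 frames and each further minute 1798, so 1 further minute boundary passed. Total skipped labels = 18 × 0 + 2 × 1 = 2.
Non-drop label index = 2641 + 2 = 2643; at 30 labels/s that is 00:01:28:03, i.e. DF 00:01:28;03.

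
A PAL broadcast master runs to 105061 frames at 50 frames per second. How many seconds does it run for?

Running time = 105061 / (50) = 2101.22 s.

2101.22 seconds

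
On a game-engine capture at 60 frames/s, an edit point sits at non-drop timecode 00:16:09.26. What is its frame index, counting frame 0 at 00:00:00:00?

frame 58166

Total seconds to the label: (0 × 3600 + 16 × 60 + 9) = 969.
Frame index = 969 × 60 + 26 = 58166.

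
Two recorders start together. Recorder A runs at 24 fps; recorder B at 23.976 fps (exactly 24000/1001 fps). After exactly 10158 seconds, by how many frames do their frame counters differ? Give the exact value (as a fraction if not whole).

243792/1001 frames

A emits 24 × 10158 = 243792 frames; B emits 24000/1001 × 10158 = 243792000/1001.
Difference = 243792/1001 frames (≈ 243.5485); B is behind A.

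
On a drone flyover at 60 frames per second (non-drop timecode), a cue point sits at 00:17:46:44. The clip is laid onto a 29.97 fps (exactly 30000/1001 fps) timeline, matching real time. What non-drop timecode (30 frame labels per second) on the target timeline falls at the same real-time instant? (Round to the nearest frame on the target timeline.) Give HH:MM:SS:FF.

Source frame index: (0×3600 + 17×60 + 46) × 60 + 44 = 64004.
Real time: 64004 / (60) = 16001/15 s.
Target frame: (16001/15) × (30000/1001) = 32002000/1001 ≈ 31970.030 → 31970.
At 30 labels/s: frame 31970 → 00:17:45:20.

00:17:45:20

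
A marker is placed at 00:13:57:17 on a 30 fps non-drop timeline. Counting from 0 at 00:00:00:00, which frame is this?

25127

Total seconds to the label: (0 × 3600 + 13 × 60 + 57) = 837.
Frame index = 837 × 30 + 17 = 25127.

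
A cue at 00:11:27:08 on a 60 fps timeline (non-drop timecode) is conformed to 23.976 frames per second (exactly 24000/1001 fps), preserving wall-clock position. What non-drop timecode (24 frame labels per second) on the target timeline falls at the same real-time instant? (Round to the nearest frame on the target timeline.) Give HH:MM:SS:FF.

00:11:26:11

Source frame index: (0×3600 + 11×60 + 27) × 60 + 8 = 41228.
Real time: 41228 / (60) = 10307/15 s.
Target frame: (10307/15) × (24000/1001) = 1499200/91 ≈ 16474.725 → 16475.
At 24 labels/s: frame 16475 → 00:11:26:11.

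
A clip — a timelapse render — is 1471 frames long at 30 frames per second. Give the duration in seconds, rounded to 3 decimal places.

Running time = 1471 × 1/30 = 1471/30 s ≈ 49.033 s.

49.033 seconds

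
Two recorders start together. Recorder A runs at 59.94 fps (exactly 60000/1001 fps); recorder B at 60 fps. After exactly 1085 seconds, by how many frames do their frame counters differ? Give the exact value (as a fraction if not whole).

9300/143 frames

A emits 60000/1001 × 1085 = 9300000/143 frames; B emits 60 × 1085 = 65100.
Difference = 9300/143 frames (≈ 65.0350); B is ahead of A.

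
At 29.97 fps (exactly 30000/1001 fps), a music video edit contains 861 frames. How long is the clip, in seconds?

28.7287 seconds

Running time = 861 / (30000/1001) = 28.7287 s.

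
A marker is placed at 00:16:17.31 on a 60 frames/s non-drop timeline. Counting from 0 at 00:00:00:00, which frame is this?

frame 58651

Total seconds to the label: (0 × 3600 + 16 × 60 + 17) = 977.
Frame index = 977 × 60 + 31 = 58651.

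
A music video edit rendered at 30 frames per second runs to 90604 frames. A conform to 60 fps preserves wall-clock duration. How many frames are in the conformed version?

Target frames = source frames × (target rate / source rate) = 90604 × (60)/(30) = 90604 × 2 = 181208.

181208 frames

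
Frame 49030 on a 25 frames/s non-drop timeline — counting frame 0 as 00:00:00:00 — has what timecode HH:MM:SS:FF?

00:32:41:05

49030 ÷ 25 = 1961 full seconds, remainder 5 frames.
1961 s = 0 h 32 min 41 s.
Timecode: 00:32:41:05.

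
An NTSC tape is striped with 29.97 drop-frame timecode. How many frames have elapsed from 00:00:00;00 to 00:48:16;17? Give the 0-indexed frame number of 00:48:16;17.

86809

As if non-drop at 30 labels/s: (0 × 3600 + 48 × 60 + 16) × 30 + 17 = 86897.
Minute boundaries passed: 48; those not divisible by 10: 48 − 4 = 44; dropped labels = 2 × 44 = 88.
Actual frame index = 86897 − 88 = 86809.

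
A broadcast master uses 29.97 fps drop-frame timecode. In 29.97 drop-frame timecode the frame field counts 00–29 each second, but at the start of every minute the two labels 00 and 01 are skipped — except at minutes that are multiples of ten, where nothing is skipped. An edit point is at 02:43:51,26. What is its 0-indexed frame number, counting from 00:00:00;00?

As if non-drop at 30 labels/s: (2 × 3600 + 43 × 60 + 51) × 30 + 26 = 294956.
Minute boundaries passed: 163; those not divisible by 10: 163 − 16 = 147; dropped labels = 2 × 147 = 294.
Actual frame index = 294956 − 294 = 294662.

294662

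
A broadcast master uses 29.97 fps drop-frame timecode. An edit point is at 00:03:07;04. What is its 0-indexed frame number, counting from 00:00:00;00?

5608

Complete 10-minute blocks: 0, each 17982 frames → 0.
Remaining 3 whole minutes in the current block: 1800 + 2 × 1798 = 5396 frames.
Within the current minute: 7 × 30 + 4 − 2 = 212 (labels ;00/;01 skipped at this minute). Total = 0 + 5396 + 212 = 5608.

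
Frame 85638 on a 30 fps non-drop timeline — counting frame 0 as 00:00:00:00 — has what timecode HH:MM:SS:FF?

00:47:34:18

85638 ÷ 30 = 2854 full seconds, remainder 18 frames.
2854 s = 0 h 47 min 34 s.
Timecode: 00:47:34:18.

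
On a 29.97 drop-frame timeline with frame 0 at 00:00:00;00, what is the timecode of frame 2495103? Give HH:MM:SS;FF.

23:07:33;11

Ten DF minutes hold 17982 frames, so frame 2495103 lies in block 138 (frames 2481516–2499497) with 13587 frames into that block.
The block's first minute is 1800 frames and the rest 1798 each; 13587 frames reaches minute 7, so 138 × 18 + 7 × 2 = 2498 labels have been skipped so far.
Adding those back, label number 2495103 + 2498 = 2497601 at 30 labels/s is 83253 s + 11 f = 23 h 7 min 33 s frame 11, i.e. 23:07:33;11.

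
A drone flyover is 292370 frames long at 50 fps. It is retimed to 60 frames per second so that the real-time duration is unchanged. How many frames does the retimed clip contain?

350844 frames

Target frames = source frames × (target rate / source rate) = 292370 × (60)/(50) = 292370 × 6/5 = 350844.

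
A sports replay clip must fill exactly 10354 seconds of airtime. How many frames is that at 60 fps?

621240 frames

Frames = 10354 × 60 = 621240.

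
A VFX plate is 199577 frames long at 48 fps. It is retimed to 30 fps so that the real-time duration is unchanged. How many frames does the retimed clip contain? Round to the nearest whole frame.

124736 frames

Frames at target rate = 199577 × (30) / (48) = 997885/8 ≈ 124735.625.
Nearest whole frame: 124736.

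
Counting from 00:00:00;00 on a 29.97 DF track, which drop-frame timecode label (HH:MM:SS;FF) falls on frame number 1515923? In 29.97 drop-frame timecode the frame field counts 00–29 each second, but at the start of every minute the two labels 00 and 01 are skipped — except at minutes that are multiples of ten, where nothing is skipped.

14:03:01;11

Ten DF minutes hold 17982 frames, so frame 1515923 lies in block 84 (frames 1510488–1528469) with 5435 frames into that block.
The block's first minute is 1800 frames and the rest 1798 each; 5435 frames reaches minute 3, so 84 × 18 + 3 × 2 = 1518 labels have been skipped so far.
Adding those back, label number 1515923 + 1518 = 1517441 at 30 labels/s is 50581 s + 11 f = 14 h 3 min 1 s frame 11, i.e. 14:03:01;11.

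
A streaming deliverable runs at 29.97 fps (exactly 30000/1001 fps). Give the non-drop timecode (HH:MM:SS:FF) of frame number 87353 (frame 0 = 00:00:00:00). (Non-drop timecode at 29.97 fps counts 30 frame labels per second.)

00:48:31:23

87353 ÷ 30 = 2911 full seconds, remainder 23 frames.
2911 s = 0 h 48 min 31 s.
Timecode: 00:48:31:23.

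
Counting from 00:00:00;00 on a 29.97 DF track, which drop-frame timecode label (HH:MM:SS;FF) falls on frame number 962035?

Each 10-minute DF block holds 10 × 60 × 30 − 9 × 2 = 17982 frames. 962035 ÷ 17982 → 53 full blocks, remainder 8989.
Within the partial block the first minute is 1800 frames and each further minute 1798, so 4 further minute boundaries passed. Total skipped labels = 18 × 53 + 2 × 4 = 962.
Non-drop label index = 962035 + 962 = 962997; at 30 labels/s that is 08:54:59:27, i.e. DF 08:54:59;27.

08:54:59;27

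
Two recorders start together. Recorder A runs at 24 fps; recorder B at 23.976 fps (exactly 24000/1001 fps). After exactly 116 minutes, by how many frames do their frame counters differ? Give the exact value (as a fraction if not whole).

167040/1001 frames

116 min = 6960 s.
A emits 24 × 6960 = 167040 frames; B emits 24000/1001 × 6960 = 167040000/1001.
Difference = 167040/1001 frames (≈ 166.8731); B is behind A.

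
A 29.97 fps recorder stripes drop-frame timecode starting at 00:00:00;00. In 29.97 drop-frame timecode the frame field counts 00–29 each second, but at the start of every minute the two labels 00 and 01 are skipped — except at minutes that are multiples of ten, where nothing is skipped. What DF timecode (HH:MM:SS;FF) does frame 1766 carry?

Ten DF minutes hold 17982 frames, so frame 1766 lies in block 0 (frames 0–17981) with 1766 frames into that block.
The block's first minute is 1800 frames and the rest 1798 each; 1766 frames reaches minute 0, so 0 × 18 + 0 × 2 = 0 labels have been skipped so far.
Adding those back, label number 1766 + 0 = 1766 at 30 labels/s is 58 s + 26 f = 0 h 0 min 58 s frame 26, i.e. 00:00:58;26.

00:00:58;26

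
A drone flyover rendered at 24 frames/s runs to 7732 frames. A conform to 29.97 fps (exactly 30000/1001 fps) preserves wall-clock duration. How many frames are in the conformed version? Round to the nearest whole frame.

Frames at target rate = 7732 × (30000/1001) / (24) = 9665000/1001 ≈ 9655.345.
Nearest whole frame: 9655.

9655 frames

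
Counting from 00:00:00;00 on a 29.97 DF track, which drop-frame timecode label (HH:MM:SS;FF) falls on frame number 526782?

04:52:56;28

Each 10-minute DF block holds 10 × 60 × 30 − 9 × 2 = 17982 frames. 526782 ÷ 17982 → 29 full blocks, remainder 5304.
Within the partial block the first minute is 1800 frames and each further minute 1798, so 2 further minute boundaries passed. Total skipped labels = 18 × 29 + 2 × 2 = 526.
Non-drop label index = 526782 + 526 = 527308; at 30 labels/s that is 04:52:56:28, i.e. DF 04:52:56;28.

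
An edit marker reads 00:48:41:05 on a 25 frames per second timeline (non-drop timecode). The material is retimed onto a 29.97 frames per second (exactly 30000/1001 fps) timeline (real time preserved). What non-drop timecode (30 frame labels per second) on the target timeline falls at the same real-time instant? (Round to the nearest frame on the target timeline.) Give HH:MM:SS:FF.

00:48:38:08

Source frame index: (0×3600 + 48×60 + 41) × 25 + 5 = 73030.
Real time: 73030 / (25) = 14606/5 s.
Target frame: (14606/5) × (30000/1001) = 87636000/1001 ≈ 87548.452 → 87548.
At 30 labels/s: frame 87548 → 00:48:38:08.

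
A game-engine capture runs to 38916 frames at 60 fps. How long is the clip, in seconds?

Running time = 38916 / (60) = 648.6 s.

648.6 seconds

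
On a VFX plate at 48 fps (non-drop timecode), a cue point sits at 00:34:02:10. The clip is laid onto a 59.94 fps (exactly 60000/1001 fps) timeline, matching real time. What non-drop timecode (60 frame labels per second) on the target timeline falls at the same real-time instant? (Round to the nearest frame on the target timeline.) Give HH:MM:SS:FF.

Source frame index: (0×3600 + 34×60 + 2) × 48 + 10 = 98026.
Real time: 98026 / (48) = 49013/24 s.
Target frame: (49013/24) × (60000/1001) = 122532500/1001 ≈ 122410.090 → 122410.
At 60 labels/s: frame 122410 → 00:34:00:10.

00:34:00:10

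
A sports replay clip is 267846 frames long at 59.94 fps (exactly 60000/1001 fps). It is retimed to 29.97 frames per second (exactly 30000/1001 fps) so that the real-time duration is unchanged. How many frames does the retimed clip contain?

Target frames = source frames × (target rate / source rate) = 267846 × (30000/1001)/(60000/1001) = 267846 × 1/2 = 133923.

133923 frames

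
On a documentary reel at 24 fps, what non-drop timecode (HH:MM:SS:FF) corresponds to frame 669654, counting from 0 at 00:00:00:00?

07:45:02:06

669654 ÷ 24 = 27902 full seconds, remainder 6 frames.
27902 s = 7 h 45 min 2 s.
Timecode: 07:45:02:06.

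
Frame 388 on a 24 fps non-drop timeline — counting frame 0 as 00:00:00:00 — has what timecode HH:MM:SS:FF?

00:00:16:04

388 ÷ 24 = 16 full seconds, remainder 4 frames.
16 s = 0 h 0 min 16 s.
Timecode: 00:00:16:04.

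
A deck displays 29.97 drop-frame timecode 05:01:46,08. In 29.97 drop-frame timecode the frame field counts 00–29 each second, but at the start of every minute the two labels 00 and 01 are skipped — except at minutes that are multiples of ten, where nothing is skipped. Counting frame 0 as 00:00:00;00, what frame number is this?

542646

As if non-drop at 30 labels/s: (5 × 3600 + 1 × 60 + 46) × 30 + 8 = 543188.
Minute boundaries passed: 301; those not divisible by 10: 301 − 30 = 271; dropped labels = 2 × 271 = 542.
Actual frame index = 543188 − 542 = 542646.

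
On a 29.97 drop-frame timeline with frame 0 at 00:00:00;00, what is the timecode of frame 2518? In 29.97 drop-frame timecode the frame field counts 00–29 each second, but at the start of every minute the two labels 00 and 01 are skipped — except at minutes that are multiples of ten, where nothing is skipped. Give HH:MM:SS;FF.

Ten DF minutes hold 17982 frames, so frame 2518 lies in block 0 (frames 0–17981) with 2518 frames into that block.
The block's first minute is 1800 frames and the rest 1798 each; 2518 frames reaches minute 1, so 0 × 18 + 1 × 2 = 2 labels have been skipped so far.
Adding those back, label number 2518 + 2 = 2520 at 30 labels/s is 84 s + 0 f = 0 h 1 min 24 s frame 0, i.e. 00:01:24;00.

00:01:24;00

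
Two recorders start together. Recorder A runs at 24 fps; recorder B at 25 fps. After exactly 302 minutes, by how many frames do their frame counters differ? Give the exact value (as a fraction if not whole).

302 min = 18120 s.
A emits 24 × 18120 = 434880 frames; B emits 25 × 18120 = 453000.
Difference = 18120 frames; B is ahead of A.

18120 frames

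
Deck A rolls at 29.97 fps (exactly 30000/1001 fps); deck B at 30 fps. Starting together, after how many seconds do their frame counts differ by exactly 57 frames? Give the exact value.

1901.9 seconds

The gap grows by |30 − 30000/1001| = 30/1001 frames per second.
Time for a 57-frame gap: 57 ÷ (30/1001) = 1901.9 s.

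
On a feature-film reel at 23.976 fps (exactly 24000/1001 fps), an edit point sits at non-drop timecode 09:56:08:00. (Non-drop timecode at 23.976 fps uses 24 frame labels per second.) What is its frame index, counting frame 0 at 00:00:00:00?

Total seconds to the label: (9 × 3600 + 56 × 60 + 8) = 35768.
Frame index = 35768 × 24 + 0 = 858432.

858432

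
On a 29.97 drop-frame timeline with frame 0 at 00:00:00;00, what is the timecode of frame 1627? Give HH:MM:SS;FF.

Each 10-minute DF block holds 10 × 60 × 30 − 9 × 2 = 17982 frames. 1627 ÷ 17982 → 0 full blocks, remainder 1627.
Within the partial block the first minute is 1800 frames and each further minute 1798, so 0 further minute boundaries passed. Total skipped labels = 18 × 0 + 2 × 0 = 0.
Non-drop label index = 1627 + 0 = 1627; at 30 labels/s that is 00:00:54:07, i.e. DF 00:00:54;07.

00:00:54;07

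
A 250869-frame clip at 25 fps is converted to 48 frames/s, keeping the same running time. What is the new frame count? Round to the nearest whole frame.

Frames at target rate = 250869 × (48) / (25) = 12041712/25 ≈ 481668.480.
Nearest whole frame: 481668.

481668 frames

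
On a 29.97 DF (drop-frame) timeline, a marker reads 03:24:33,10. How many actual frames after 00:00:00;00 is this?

367832

Complete 10-minute blocks: 20, each 17982 frames → 359640.
Remaining 4 whole minutes in the current block: 1800 + 3 × 1798 = 7194 frames.
Within the current minute: 33 × 30 + 10 − 2 = 998 (labels ;00/;01 skipped at this minute). Total = 359640 + 7194 + 998 = 367832.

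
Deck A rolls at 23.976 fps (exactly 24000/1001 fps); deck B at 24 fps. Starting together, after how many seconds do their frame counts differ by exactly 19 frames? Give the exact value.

The gap grows by |24 − 24000/1001| = 24/1001 frames per second.
Time for a 19-frame gap: 19 ÷ (24/1001) = 19019/24 s.

19019/24 seconds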